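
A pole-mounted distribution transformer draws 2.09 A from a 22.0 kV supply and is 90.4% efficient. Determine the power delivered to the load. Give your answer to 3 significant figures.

P_in = V_p I_p = 22000 × 2.09 = 45980 W.
P_out = η P_in = 0.904 × 45980 = 41600 W.

P_out ≈ 41600 W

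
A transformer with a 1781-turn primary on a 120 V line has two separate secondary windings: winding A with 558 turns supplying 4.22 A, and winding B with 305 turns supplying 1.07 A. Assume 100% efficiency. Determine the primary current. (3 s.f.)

V_A = 120 × 558/1781 = 37.597 V; V_B = 120 × 305/1781 = 20.550 V.
P_out = V_A I_A + V_B I_B = 37.597×4.22 + 20.550×1.07 = 158.66 + 21.989 = 180.65 W.
Ideal ⇒ P_in = P_out, so I_p = P_out/V_p = 180.65/120 = 1.51 A.

I_p ≈ 1.51 A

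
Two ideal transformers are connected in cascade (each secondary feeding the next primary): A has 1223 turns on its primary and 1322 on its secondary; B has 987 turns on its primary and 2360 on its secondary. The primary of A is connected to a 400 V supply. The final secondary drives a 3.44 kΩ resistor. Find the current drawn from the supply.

I_supply ≈ 0.777 A

Secondary of A: V = 400.00 × 1322/1223 = 432.38 V.
Secondary of B: V = 432.38 × 2360/987 = 1033.9 V.
I_load = 1033.9/3440 = 0.30054 A, so P_out = 1033.9 × 0.30054 = 310.71 W.
All ideal ⇒ P_in = P_out, so I_supply = 310.71/400 = 0.777 A.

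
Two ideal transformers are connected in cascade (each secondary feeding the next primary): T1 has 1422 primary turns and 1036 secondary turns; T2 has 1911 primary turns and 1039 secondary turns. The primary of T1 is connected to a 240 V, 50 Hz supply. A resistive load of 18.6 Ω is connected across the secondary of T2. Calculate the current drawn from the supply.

I_supply ≈ 2.02 A

Secondary of T1: V = 240.00 × 1036/1422 = 174.85 V.
Secondary of T2: V = 174.85 × 1039/1911 = 95.066 V.
I_load = 95.066/18.6 = 5.1111 A, so P_out = 95.066 × 5.1111 = 485.89 W.
All ideal ⇒ P_in = P_out, so I_supply = 485.89/240 = 2.02 A.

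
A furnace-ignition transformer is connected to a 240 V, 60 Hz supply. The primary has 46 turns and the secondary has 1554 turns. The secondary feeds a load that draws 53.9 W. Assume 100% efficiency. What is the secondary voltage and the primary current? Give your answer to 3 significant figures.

V_s = V_p × N_s/N_p = 240 × 1554/46 = 8107.8 V.
I_s = P/V_s = 53.9/8107.8 = 0.0066479 A.
I_p = I_s × N_s/N_p = 0.0066479 × 1554/46 = 0.225 A.

V_s ≈ 8110 V, I_p ≈ 0.225 A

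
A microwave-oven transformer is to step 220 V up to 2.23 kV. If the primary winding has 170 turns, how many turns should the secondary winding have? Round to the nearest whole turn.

N_s = 1723 turns

N_s/N_p = V_s/V_p, so N_s = 170 × 2230/220 = 1723.2 ≈ 1723 turns.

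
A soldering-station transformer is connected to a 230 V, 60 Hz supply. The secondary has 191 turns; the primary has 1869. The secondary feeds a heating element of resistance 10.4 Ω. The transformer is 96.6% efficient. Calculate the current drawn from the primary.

I_p ≈ 0.239 A

V_s = 230 × 191/1869 = 23.505 V.
I_s = V_s/R = 23.505/10.4 = 2.2601 A.
P_out = V_s I_s = 23.505 × 2.2601 = 53.122 W.
P_in = P_out/η = 53.122/0.966 = 54.991 W.
I_p = P_in/V_p = 54.991/230 = 0.239 A.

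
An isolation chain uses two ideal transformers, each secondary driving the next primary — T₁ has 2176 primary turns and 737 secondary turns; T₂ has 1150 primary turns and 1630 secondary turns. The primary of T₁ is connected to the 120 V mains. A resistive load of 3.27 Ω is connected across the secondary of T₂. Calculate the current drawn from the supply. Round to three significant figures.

Secondary of T₁: V = 120.00 × 737/2176 = 40.643 V.
Secondary of T₂: V = 40.643 × 1630/1150 = 57.608 V.
I_load = 57.608/3.27 = 17.617 A, so P_out = 57.608 × 17.617 = 1014.9 W.
All ideal ⇒ P_in = P_out, so I_supply = 1014.9/120 = 8.46 A.

I_supply ≈ 8.46 A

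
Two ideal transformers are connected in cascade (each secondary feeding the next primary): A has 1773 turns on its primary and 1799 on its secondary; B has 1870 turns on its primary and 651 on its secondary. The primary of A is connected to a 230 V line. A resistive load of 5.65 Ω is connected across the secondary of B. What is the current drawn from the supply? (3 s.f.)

Secondary of A: V = 230.00 × 1799/1773 = 233.37 V.
Secondary of B: V = 233.37 × 651/1870 = 81.244 V.
I_load = 81.244/5.65 = 14.379 A, so P_out = 81.244 × 14.379 = 1168.2 W.
All ideal ⇒ P_in = P_out, so I_supply = 1168.2/230 = 5.08 A.

I_supply ≈ 5.08 A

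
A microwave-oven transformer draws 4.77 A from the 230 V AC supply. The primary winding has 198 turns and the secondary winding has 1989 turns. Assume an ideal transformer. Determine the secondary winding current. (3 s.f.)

I_s/I_p = N_p/N_s, so I_s = 4.77 × 198/1989 = 0.475 A.

I_s ≈ 0.475 A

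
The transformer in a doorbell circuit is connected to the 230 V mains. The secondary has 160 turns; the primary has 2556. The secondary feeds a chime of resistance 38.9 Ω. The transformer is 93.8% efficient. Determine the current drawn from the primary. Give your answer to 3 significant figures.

I_p ≈ 0.0247 A

V_s = 230 × 160/2556 = 14.397 V.
I_s = V_s/R = 14.397/38.9 = 0.37012 A.
P_out = V_s I_s = 14.397 × 0.37012 = 5.3287 W.
P_in = P_out/η = 5.3287/0.938 = 5.6810 W.
I_p = P_in/V_p = 5.6810/230 = 0.0247 A.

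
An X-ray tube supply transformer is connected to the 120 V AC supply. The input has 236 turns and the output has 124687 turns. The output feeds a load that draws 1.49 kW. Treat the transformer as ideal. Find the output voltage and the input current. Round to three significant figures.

V_out = V_in × N_out/N_in = 120 × 124687/236 = 63400 V.
I_out = P/V_out = 1490/63400 = 0.023502 A.
I_in = I_out × N_out/N_in = 0.023502 × 124687/236 = 12.4 A.

V_out ≈ 63400 V, I_in ≈ 12.4 A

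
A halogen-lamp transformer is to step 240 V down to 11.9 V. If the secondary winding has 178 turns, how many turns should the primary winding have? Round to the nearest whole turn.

N_p = 3590 turns

N_p/N_s = V_p/V_s, so N_p = 178 × 240/11.9 = 3589.9 ≈ 3590 turns.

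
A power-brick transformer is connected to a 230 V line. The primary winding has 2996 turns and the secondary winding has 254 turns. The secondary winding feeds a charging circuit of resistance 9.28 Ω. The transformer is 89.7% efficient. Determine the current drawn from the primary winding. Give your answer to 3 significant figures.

I_p ≈ 0.199 A

V_s = 230 × 254/2996 = 19.499 V.
I_s = V_s/R = 19.499/9.28 = 2.1012 A.
P_out = V_s I_s = 19.499 × 2.1012 = 40.972 W.
P_in = P_out/η = 40.972/0.897 = 45.677 W.
I_p = P_in/V_p = 45.677/230 = 0.199 A.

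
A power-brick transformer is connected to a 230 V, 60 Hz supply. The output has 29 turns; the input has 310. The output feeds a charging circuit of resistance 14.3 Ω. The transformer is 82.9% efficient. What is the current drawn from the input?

V_out = 230 × 29/310 = 21.516 V.
I_out = V_out/R = 21.516/14.3 = 1.5046 A.
P_out = V_out I_out = 21.516 × 1.5046 = 32.374 W.
P_in = P_out/η = 32.374/0.829 = 39.051 W.
I_in = P_in/V_in = 39.051/230 = 0.170 A.

I_in ≈ 0.170 A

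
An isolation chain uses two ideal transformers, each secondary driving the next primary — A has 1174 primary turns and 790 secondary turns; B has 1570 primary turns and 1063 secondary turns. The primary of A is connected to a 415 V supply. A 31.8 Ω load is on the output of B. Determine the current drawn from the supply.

Secondary of A: V = 415.00 × 790/1174 = 279.26 V.
Secondary of B: V = 279.26 × 1063/1570 = 189.08 V.
I_load = 189.08/31.8 = 5.9458 A, so P_out = 189.08 × 5.9458 = 1124.2 W.
All ideal ⇒ P_in = P_out, so I_supply = 1124.2/415 = 2.71 A.

I_supply ≈ 2.71 A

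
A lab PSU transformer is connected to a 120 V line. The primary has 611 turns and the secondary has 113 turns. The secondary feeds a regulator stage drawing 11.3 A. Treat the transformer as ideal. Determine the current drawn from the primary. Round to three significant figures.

For an ideal transformer I_p N_p = I_s N_s, so I_p = 11.3 × 113/611 = 2.09 A.

I_p ≈ 2.09 A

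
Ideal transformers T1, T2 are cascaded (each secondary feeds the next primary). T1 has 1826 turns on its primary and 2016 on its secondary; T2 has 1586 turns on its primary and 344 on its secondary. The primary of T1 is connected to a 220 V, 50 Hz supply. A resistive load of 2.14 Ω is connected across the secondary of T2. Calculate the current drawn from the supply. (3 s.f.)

Secondary of T1: V = 220.00 × 2016/1826 = 242.89 V.
Secondary of T2: V = 242.89 × 344/1586 = 52.683 V.
I_load = 52.683/2.14 = 24.618 A, so P_out = 52.683 × 24.618 = 1296.9 W.
All ideal ⇒ P_in = P_out, so I_supply = 1296.9/220 = 5.90 A.

I_supply ≈ 5.90 A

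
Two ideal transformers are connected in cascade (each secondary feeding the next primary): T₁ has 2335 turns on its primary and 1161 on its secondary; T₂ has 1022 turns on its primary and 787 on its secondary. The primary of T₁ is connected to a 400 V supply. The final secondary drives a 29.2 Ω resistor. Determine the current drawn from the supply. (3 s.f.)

Secondary of T₁: V = 400.00 × 1161/2335 = 198.89 V.
Secondary of T₂: V = 198.89 × 787/1022 = 153.15 V.
I_load = 153.15/29.2 = 5.2450 A, so P_out = 153.15 × 5.2450 = 803.30 W.
All ideal ⇒ P_in = P_out, so I_supply = 803.30/400 = 2.01 A.

I_supply ≈ 2.01 A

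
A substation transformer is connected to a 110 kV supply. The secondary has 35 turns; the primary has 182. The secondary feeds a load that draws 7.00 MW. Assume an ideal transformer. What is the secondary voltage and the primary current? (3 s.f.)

V_s ≈ 21200 V, I_p ≈ 63.6 A

V_s = V_p × N_s/N_p = 110000 × 35/182 = 21154 V.
I_s = P/V_s = 7.00×10^6/21154 = 330.91 A.
I_p = I_s × N_s/N_p = 330.91 × 35/182 = 63.6 A.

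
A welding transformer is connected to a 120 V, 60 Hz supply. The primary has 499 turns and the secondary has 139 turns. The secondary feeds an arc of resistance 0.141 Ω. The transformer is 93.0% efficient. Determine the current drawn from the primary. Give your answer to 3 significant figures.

I_p ≈ 71.0 A

V_s = 120 × 139/499 = 33.427 V.
I_s = V_s/R = 33.427/0.141 = 237.07 A.
P_out = V_s I_s = 33.427 × 237.07 = 7924.5 W.
P_in = P_out/η = 7924.5/0.930 = 8521.0 W.
I_p = P_in/V_p = 8521.0/120 = 71.0 A.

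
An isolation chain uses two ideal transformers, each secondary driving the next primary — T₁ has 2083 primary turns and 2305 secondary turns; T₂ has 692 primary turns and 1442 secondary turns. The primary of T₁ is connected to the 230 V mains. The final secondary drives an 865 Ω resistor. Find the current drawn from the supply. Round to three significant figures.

After T₁: V = 230.00 × 2305/2083 = 254.51 V.
After T₂: V = 254.51 × 1442/692 = 530.36 V.
I_load = 530.36/865 = 0.61313 A, so P_out = 530.36 × 0.61313 = 325.18 W.
All ideal ⇒ P_in = P_out, so I_supply = 325.18/230 = 1.41 A.

I_supply ≈ 1.41 A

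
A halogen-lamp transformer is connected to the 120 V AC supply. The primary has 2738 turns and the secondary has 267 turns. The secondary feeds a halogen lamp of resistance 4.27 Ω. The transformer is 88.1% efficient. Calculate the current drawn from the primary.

V_s = 120 × 267/2738 = 11.702 V.
I_s = V_s/R = 11.702/4.27 = 2.7405 A.
P_out = V_s I_s = 11.702 × 2.7405 = 32.069 W.
P_in = P_out/η = 32.069/0.881 = 36.401 W.
I_p = P_in/V_p = 36.401/120 = 0.303 A.

I_p ≈ 0.303 A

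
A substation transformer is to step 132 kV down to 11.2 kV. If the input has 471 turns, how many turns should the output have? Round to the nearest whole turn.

N_out/N_in = V_out/V_in, so N_out = 471 × 11200/132000 = 40.0 ≈ 40 turns.

N_out = 40 turns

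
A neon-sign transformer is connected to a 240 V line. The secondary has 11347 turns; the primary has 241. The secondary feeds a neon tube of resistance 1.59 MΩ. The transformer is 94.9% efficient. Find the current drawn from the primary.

I_p ≈ 0.353 A

V_s = 240 × 11347/241 = 11300 V.
I_s = V_s/R = 11300/(1.59×10^6) = 0.0071069 A.
P_out = V_s I_s = 11300 × 0.0071069 = 80.307 W.
P_in = P_out/η = 80.307/0.949 = 84.623 W.
I_p = P_in/V_p = 84.623/240 = 0.353 A.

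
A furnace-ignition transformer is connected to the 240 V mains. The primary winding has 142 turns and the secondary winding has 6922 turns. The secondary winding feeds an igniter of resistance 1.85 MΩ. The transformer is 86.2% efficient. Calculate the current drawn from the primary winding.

I_p ≈ 0.358 A

V_s = 240 × 6922/142 = 11699 V.
I_s = V_s/R = 11699/(1.85×10^6) = 0.0063239 A.
P_out = V_s I_s = 11699 × 0.0063239 = 73.984 W.
P_in = P_out/η = 73.984/0.862 = 85.828 W.
I_p = P_in/V_p = 85.828/240 = 0.358 A.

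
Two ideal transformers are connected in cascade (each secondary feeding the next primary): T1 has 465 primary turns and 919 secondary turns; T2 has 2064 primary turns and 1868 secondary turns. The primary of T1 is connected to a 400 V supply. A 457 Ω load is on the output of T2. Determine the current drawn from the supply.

I_supply ≈ 2.80 A

After T1: V = 400.00 × 919/465 = 790.54 V.
After T2: V = 790.54 × 1868/2064 = 715.47 V.
I_load = 715.47/457 = 1.5656 A, so P_out = 715.47 × 1.5656 = 1120.1 W.
All ideal ⇒ P_in = P_out, so I_supply = 1120.1/400 = 2.80 A.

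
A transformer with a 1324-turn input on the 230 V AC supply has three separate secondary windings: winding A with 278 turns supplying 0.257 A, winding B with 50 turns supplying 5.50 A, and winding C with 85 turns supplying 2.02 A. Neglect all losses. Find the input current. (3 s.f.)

I_in ≈ 0.391 A

V_A = 230 × 278/1324 = 48.293 V; V_B = 230 × 50/1324 = 8.6858 V; V_C = 230 × 85/1324 = 14.766 V.
P_out = V_A I_A + V_B I_B + V_C I_C = 48.293×0.257 + 8.6858×5.50 + 14.766×2.02 = 12.411 + 47.772 + 29.827 = 90.010 W.
Ideal ⇒ P_in = P_out, so I_in = P_out/V_in = 90.010/230 = 0.391 A.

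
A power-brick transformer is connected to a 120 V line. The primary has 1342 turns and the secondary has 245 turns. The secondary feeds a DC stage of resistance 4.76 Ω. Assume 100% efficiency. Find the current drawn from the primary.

I_p ≈ 0.840 A

V_s = V_p × N_s/N_p = 120 × 245/1342 = 21.908 V.
I_s = V_s/R = 21.908/4.76 = 4.6024 A.
For an ideal transformer I_p N_p = I_s N_s, so I_p = 4.6024 × 245/1342 = 0.840 A.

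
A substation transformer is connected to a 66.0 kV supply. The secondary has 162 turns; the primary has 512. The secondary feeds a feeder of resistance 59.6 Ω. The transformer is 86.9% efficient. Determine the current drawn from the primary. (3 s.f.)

I_p ≈ 128 A

V_s = 66000 × 162/512 = 20883 V.
I_s = V_s/R = 20883/59.6 = 350.38 A.
P_out = V_s I_s = 20883 × 350.38 = 7.3170×10^6 W.
P_in = P_out/η = 7.3170×10^6/0.869 = 8.4200×10^6 W.
I_p = P_in/V_p = 8.4200×10^6/66000 = 128 A.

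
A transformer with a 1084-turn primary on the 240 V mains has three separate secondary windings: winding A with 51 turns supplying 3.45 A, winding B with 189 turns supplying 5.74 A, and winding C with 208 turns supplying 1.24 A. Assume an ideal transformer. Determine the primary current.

V_A = 240 × 51/1084 = 11.292 V; V_B = 240 × 189/1084 = 41.845 V; V_C = 240 × 208/1084 = 46.052 V.
P_out = V_A I_A + V_B I_B + V_C I_C = 11.292×3.45 + 41.845×5.74 + 46.052×1.24 = 38.956 + 240.19 + 57.104 = 336.25 W.
Ideal ⇒ P_in = P_out, so I_p = P_out/V_p = 336.25/240 = 1.40 A.

I_p ≈ 1.40 A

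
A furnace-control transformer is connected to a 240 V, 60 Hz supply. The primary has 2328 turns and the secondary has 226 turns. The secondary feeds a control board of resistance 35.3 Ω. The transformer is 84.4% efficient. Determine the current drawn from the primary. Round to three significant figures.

V_s = 240 × 226/2328 = 23.299 V.
I_s = V_s/R = 23.299/35.3 = 0.66003 A.
P_out = V_s I_s = 23.299 × 0.66003 = 15.378 W.
P_in = P_out/η = 15.378/0.844 = 18.220 W.
I_p = P_in/V_p = 18.220/240 = 0.0759 A.

I_p ≈ 0.0759 A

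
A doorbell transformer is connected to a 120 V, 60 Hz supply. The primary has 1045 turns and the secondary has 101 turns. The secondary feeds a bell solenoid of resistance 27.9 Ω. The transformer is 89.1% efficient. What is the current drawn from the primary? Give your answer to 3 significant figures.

V_s = 120 × 101/1045 = 11.598 V.
I_s = V_s/R = 11.598/27.9 = 0.41570 A.
P_out = V_s I_s = 11.598 × 0.41570 = 4.8213 W.
P_in = P_out/η = 4.8213/0.891 = 5.4112 W.
I_p = P_in/V_p = 5.4112/120 = 0.0451 A.

I_p ≈ 0.0451 A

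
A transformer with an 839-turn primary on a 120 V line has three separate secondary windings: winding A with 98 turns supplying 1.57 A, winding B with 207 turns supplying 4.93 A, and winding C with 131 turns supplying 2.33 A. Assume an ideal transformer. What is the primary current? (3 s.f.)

V_A = 120 × 98/839 = 14.017 V; V_B = 120 × 207/839 = 29.607 V; V_C = 120 × 131/839 = 18.737 V.
P_out = V_A I_A + V_B I_B + V_C I_C = 14.017×1.57 + 29.607×4.93 + 18.737×2.33 = 22.006 + 145.96 + 43.656 = 211.62 W.
Ideal ⇒ P_in = P_out, so I_p = P_out/V_p = 211.62/120 = 1.76 A.

I_p ≈ 1.76 A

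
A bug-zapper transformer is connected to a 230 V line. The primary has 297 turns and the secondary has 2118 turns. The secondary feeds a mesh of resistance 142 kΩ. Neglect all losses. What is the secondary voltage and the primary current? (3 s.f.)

V_s = V_p × N_s/N_p = 230 × 2118/297 = 1640.2 V.
I_s = V_s/R = 1640.2/142000 = 0.011551 A.
I_p = I_s × N_s/N_p = 0.011551 × 2118/297 = 0.0824 A.

V_s ≈ 1640 V, I_p ≈ 0.0824 A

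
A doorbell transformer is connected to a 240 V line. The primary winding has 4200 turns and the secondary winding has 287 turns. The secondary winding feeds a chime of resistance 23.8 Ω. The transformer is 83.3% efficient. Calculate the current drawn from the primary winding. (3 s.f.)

V_s = 240 × 287/4200 = 16.400 V.
I_s = V_s/R = 16.400/23.8 = 0.68908 A.
P_out = V_s I_s = 16.400 × 0.68908 = 11.301 W.
P_in = P_out/η = 11.301/0.833 = 13.566 W.
I_p = P_in/V_p = 13.566/240 = 0.0565 A.

I_p ≈ 0.0565 A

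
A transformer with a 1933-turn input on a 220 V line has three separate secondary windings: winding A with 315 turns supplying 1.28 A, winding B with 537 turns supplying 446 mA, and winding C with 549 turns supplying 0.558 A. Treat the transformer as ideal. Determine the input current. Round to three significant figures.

I_in ≈ 0.491 A

V_A = 220 × 315/1933 = 35.851 V; V_B = 220 × 537/1933 = 61.117 V; V_C = 220 × 549/1933 = 62.483 V.
P_out = V_A I_A + V_B I_B + V_C I_C = 35.851×1.28 + 61.117×0.446 + 62.483×0.558 = 45.889 + 27.258 + 34.866 = 108.01 W.
Ideal ⇒ P_in = P_out, so I_in = P_out/V_in = 108.01/220 = 0.491 A.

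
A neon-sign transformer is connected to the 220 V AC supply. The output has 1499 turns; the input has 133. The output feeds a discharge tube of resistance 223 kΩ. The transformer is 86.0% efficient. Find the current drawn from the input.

I_in ≈ 0.146 A

V_out = 220 × 1499/133 = 2479.5 V.
I_out = V_out/R = 2479.5/223000 = 0.011119 A.
P_out = V_out I_out = 2479.5 × 0.011119 = 27.570 W.
P_in = P_out/η = 27.570/0.860 = 32.058 W.
I_in = P_in/V_in = 32.058/220 = 0.146 A.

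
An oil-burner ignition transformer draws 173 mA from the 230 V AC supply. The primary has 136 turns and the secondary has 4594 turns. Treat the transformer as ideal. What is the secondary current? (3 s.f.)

I_s/I_p = N_p/N_s, so I_s = 0.173 × 136/4594 = 0.00512 A.

I_s ≈ 0.00512 A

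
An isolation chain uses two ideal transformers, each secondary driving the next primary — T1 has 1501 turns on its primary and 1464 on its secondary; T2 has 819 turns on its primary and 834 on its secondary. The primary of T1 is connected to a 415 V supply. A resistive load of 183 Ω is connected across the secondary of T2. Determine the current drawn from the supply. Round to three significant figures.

After T1: V = 415.00 × 1464/1501 = 404.77 V.
After T2: V = 404.77 × 834/819 = 412.18 V.
I_load = 412.18/183 = 2.2524 A, so P_out = 412.18 × 2.2524 = 928.39 W.
All ideal ⇒ P_in = P_out, so I_supply = 928.39/415 = 2.24 A.

I_supply ≈ 2.24 A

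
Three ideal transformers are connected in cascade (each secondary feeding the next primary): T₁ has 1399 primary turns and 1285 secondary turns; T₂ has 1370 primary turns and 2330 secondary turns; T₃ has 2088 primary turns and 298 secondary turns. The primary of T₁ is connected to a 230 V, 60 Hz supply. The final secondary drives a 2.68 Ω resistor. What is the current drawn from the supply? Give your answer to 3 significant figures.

Secondary of T₁: V = 230.00 × 1285/1399 = 211.26 V.
Secondary of T₂: V = 211.26 × 2330/1370 = 359.29 V.
Secondary of T₃: V = 359.29 × 298/2088 = 51.278 V.
I_load = 51.278/2.68 = 19.134 A, so P_out = 51.278 × 19.134 = 981.15 W.
All ideal ⇒ P_in = P_out, so I_supply = 981.15/230 = 4.27 A.

I_supply ≈ 4.27 A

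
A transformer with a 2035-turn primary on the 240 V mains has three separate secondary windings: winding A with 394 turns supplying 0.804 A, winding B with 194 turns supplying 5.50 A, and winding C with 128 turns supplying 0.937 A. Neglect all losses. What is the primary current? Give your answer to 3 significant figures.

I_p ≈ 0.739 A

V_A = 240 × 394/2035 = 46.467 V; V_B = 240 × 194/2035 = 22.880 V; V_C = 240 × 128/2035 = 15.096 V.
P_out = V_A I_A + V_B I_B + V_C I_C = 46.467×0.804 + 22.880×5.50 + 15.096×0.937 = 37.359 + 125.84 + 14.145 = 177.34 W.
Ideal ⇒ P_in = P_out, so I_p = P_out/V_p = 177.34/240 = 0.739 A.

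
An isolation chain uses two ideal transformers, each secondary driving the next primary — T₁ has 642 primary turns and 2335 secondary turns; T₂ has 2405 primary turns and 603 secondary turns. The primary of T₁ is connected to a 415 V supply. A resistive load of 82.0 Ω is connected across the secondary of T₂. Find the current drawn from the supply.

After T₁: V = 415.00 × 2335/642 = 1509.4 V.
After T₂: V = 1509.4 × 603/2405 = 378.44 V.
I_load = 378.44/82.0 = 4.6152 A, so P_out = 378.44 × 4.6152 = 1746.6 W.
All ideal ⇒ P_in = P_out, so I_supply = 1746.6/415 = 4.21 A.

I_supply ≈ 4.21 A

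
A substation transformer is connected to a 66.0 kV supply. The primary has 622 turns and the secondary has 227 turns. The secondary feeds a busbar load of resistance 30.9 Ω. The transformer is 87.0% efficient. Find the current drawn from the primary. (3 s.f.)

I_p ≈ 327 A

V_s = 66000 × 227/622 = 24087 V.
I_s = V_s/R = 24087/30.9 = 779.51 A.
P_out = V_s I_s = 24087 × 779.51 = 1.8776×10^7 W.
P_in = P_out/η = 1.8776×10^7/0.870 = 2.1581×10^7 W.
I_p = P_in/V_p = 2.1581×10^7/66000 = 327 A.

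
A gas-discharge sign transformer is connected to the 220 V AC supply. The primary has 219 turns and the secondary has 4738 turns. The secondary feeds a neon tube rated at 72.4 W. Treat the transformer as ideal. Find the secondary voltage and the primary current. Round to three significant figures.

V_s ≈ 4760 V, I_p ≈ 0.329 A

V_s = V_p × N_s/N_p = 220 × 4738/219 = 4759.6 V.
I_s = P/V_s = 72.4/4759.6 = 0.015211 A.
I_p = I_s × N_s/N_p = 0.015211 × 4738/219 = 0.329 A.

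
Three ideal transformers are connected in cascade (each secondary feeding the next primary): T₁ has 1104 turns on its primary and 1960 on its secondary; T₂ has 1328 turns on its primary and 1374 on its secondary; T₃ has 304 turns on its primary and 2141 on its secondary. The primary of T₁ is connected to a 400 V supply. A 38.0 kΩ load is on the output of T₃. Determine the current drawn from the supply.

After T₁: V = 400.00 × 1960/1104 = 710.14 V.
After T₂: V = 710.14 × 1374/1328 = 734.74 V.
After T₃: V = 734.74 × 2141/304 = 5174.6 V.
I_load = 5174.6/38000 = 0.13617 A, so P_out = 5174.6 × 0.13617 = 704.65 W.
All ideal ⇒ P_in = P_out, so I_supply = 704.65/400 = 1.76 A.

I_supply ≈ 1.76 A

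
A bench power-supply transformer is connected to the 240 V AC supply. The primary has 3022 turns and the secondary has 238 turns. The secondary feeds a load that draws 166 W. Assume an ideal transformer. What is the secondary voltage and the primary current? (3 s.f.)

V_s = V_p × N_s/N_p = 240 × 238/3022 = 18.901 V.
I_s = P/V_s = 166/18.901 = 8.7824 A.
I_p = I_s × N_s/N_p = 8.7824 × 238/3022 = 0.692 A.

V_s ≈ 18.9 V, I_p ≈ 0.692 A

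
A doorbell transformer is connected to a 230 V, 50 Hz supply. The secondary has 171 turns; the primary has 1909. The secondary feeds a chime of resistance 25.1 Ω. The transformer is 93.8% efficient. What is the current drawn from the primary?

V_s = 230 × 171/1909 = 20.602 V.
I_s = V_s/R = 20.602/25.1 = 0.82081 A.
P_out = V_s I_s = 20.602 × 0.82081 = 16.911 W.
P_in = P_out/η = 16.911/0.938 = 18.028 W.
I_p = P_in/V_p = 18.028/230 = 0.0784 A.

I_p ≈ 0.0784 A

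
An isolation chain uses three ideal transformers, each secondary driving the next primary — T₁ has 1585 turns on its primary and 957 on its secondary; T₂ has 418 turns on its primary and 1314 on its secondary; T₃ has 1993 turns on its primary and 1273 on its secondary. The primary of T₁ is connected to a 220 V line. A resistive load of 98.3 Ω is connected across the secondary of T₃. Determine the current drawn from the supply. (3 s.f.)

I_supply ≈ 3.29 A

Secondary of T₁: V = 220.00 × 957/1585 = 132.83 V.
Secondary of T₂: V = 132.83 × 1314/418 = 417.57 V.
Secondary of T₃: V = 417.57 × 1273/1993 = 266.71 V.
I_load = 266.71/98.3 = 2.7133 A, so P_out = 266.71 × 2.7133 = 723.66 W.
All ideal ⇒ P_in = P_out, so I_supply = 723.66/220 = 3.29 A.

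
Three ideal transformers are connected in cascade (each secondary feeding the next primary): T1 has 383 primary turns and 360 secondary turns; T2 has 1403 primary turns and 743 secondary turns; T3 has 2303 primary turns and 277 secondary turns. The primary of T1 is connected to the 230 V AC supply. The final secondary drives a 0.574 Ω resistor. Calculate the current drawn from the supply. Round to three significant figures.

I_supply ≈ 1.44 A

After T1: V = 230.00 × 360/383 = 216.19 V.
After T2: V = 216.19 × 743/1403 = 114.49 V.
After T3: V = 114.49 × 277/2303 = 13.770 V.
I_load = 13.770/0.574 = 23.990 A, so P_out = 13.770 × 23.990 = 330.36 W.
All ideal ⇒ P_in = P_out, so I_supply = 330.36/230 = 1.44 A.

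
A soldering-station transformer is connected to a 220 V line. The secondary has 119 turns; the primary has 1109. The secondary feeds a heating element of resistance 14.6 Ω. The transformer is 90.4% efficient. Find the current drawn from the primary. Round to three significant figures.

V_s = 220 × 119/1109 = 23.607 V.
I_s = V_s/R = 23.607/14.6 = 1.6169 A.
P_out = V_s I_s = 23.607 × 1.6169 = 38.170 W.
P_in = P_out/η = 38.170/0.904 = 42.224 W.
I_p = P_in/V_p = 42.224/220 = 0.192 A.

I_p ≈ 0.192 A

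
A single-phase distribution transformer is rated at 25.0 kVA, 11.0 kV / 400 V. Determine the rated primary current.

I_p = S/V_p = 25000/11000 = 2.27 A.

I_p ≈ 2.27 A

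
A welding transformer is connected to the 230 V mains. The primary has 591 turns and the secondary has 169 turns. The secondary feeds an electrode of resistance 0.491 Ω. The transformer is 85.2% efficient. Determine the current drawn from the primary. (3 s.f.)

V_s = 230 × 169/591 = 65.770 V.
I_s = V_s/R = 65.770/0.491 = 133.95 A.
P_out = V_s I_s = 65.770 × 133.95 = 8809.9 W.
P_in = P_out/η = 8809.9/0.852 = 10340 W.
I_p = P_in/V_p = 10340/230 = 45.0 A.

I_p ≈ 45.0 A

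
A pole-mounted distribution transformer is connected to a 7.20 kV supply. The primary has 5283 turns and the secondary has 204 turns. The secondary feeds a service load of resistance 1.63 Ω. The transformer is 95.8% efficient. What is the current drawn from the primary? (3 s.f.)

I_p ≈ 6.88 A

V_s = 7200 × 204/5283 = 278.02 V.
I_s = V_s/R = 278.02/1.63 = 170.57 A.
P_out = V_s I_s = 278.02 × 170.57 = 47422 W.
P_in = P_out/η = 47422/0.958 = 49501 W.
I_p = P_in/V_p = 49501/7200 = 6.88 A.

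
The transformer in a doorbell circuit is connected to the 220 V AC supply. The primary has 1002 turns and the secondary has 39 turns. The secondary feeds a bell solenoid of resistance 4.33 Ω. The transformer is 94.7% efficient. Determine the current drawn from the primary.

V_s = 220 × 39/1002 = 8.5629 V.
I_s = V_s/R = 8.5629/4.33 = 1.9776 A.
P_out = V_s I_s = 8.5629 × 1.9776 = 16.934 W.
P_in = P_out/η = 16.934/0.947 = 17.881 W.
I_p = P_in/V_p = 17.881/220 = 0.0813 A.

I_p ≈ 0.0813 A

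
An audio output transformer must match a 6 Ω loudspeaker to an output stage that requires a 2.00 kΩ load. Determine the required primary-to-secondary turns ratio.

Z_p/Z_s = (N_p/N_s)², so N_p/N_s = √(2000/6) = √333 = 18.3.

N_p/N_s ≈ 18.3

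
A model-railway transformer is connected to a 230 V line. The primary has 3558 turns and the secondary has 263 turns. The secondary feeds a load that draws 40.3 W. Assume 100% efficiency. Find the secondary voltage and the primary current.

V_s ≈ 17.0 V, I_p ≈ 0.175 A

V_s = V_p × N_s/N_p = 230 × 263/3558 = 17.001 V.
I_s = P/V_s = 40.3/17.001 = 2.3704 A.
I_p = I_s × N_s/N_p = 2.3704 × 263/3558 = 0.175 A.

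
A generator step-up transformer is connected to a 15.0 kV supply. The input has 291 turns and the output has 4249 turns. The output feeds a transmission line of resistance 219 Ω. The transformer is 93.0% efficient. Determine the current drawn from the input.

V_out = 15000 × 4249/291 = 219020 V.
I_out = V_out/R = 219020/219 = 1000.1 A.
P_out = V_out I_out = 219020 × 1000.1 = 2.1904×10^8 W.
P_in = P_out/η = 2.1904×10^8/0.930 = 2.3553×10^8 W.
I_in = P_in/V_in = 2.3553×10^8/15000 = 15700 A.

I_in ≈ 15700 A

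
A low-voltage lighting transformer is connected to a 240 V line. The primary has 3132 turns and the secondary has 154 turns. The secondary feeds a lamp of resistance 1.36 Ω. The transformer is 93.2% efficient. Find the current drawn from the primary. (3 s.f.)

I_p ≈ 0.458 A

V_s = 240 × 154/3132 = 11.801 V.
I_s = V_s/R = 11.801/1.36 = 8.6770 A.
P_out = V_s I_s = 11.801 × 8.6770 = 102.40 W.
P_in = P_out/η = 102.40/0.932 = 109.87 W.
I_p = P_in/V_p = 109.87/240 = 0.458 A.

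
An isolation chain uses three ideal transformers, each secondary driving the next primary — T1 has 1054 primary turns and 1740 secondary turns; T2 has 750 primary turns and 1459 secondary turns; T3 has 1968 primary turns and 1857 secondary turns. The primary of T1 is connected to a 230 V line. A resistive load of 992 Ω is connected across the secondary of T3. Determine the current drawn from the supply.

After T1: V = 230.00 × 1740/1054 = 379.70 V.
After T2: V = 379.70 × 1459/750 = 738.64 V.
After T3: V = 738.64 × 1857/1968 = 696.98 V.
I_load = 696.98/992 = 0.70260 A, so P_out = 696.98 × 0.70260 = 489.69 W.
All ideal ⇒ P_in = P_out, so I_supply = 489.69/230 = 2.13 A.

I_supply ≈ 2.13 A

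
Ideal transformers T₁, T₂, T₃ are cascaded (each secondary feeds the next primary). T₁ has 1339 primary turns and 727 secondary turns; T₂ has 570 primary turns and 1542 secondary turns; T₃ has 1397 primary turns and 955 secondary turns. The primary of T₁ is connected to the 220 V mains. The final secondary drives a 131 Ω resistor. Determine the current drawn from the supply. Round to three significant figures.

Secondary of T₁: V = 220.00 × 727/1339 = 119.45 V.
Secondary of T₂: V = 119.45 × 1542/570 = 323.14 V.
Secondary of T₃: V = 323.14 × 955/1397 = 220.90 V.
I_load = 220.90/131 = 1.6862 A, so P_out = 220.90 × 1.6862 = 372.49 W.
All ideal ⇒ P_in = P_out, so I_supply = 372.49/220 = 1.69 A.

I_supply ≈ 1.69 A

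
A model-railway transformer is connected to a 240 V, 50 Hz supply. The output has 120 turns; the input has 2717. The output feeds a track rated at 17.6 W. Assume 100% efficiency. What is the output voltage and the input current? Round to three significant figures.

V_out ≈ 10.6 V, I_in ≈ 0.0733 A

V_out = V_in × N_out/N_in = 240 × 120/2717 = 10.600 V.
I_out = P/V_out = 17.6/10.600 = 1.6604 A.
I_in = I_out × N_out/N_in = 1.6604 × 120/2717 = 0.0733 A.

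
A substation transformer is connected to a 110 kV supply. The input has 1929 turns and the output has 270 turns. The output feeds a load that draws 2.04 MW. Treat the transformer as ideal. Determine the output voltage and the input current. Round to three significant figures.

V_out ≈ 15400 V, I_in ≈ 18.5 A

V_out = V_in × N_out/N_in = 110000 × 270/1929 = 15397 V.
I_out = P/V_out = 2.04×10^6/15397 = 132.50 A.
I_in = I_out × N_out/N_in = 132.50 × 270/1929 = 18.5 A.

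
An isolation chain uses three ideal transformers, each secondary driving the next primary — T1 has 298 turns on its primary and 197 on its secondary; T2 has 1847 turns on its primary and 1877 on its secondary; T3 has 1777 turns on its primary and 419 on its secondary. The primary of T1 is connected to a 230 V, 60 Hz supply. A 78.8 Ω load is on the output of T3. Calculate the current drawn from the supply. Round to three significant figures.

I_supply ≈ 0.0732 A

Secondary of T1: V = 230.00 × 197/298 = 152.05 V.
Secondary of T2: V = 152.05 × 1877/1847 = 154.52 V.
Secondary of T3: V = 154.52 × 419/1777 = 36.434 V.
I_load = 36.434/78.8 = 0.46235 A, so P_out = 36.434 × 0.46235 = 16.845 W.
All ideal ⇒ P_in = P_out, so I_supply = 16.845/230 = 0.0732 A.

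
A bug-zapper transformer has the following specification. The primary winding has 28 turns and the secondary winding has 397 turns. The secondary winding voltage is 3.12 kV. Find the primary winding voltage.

V_p/V_s = N_p/N_s, so V_p = 3120 × 28/397 = 220 V.

V_p ≈ 220 V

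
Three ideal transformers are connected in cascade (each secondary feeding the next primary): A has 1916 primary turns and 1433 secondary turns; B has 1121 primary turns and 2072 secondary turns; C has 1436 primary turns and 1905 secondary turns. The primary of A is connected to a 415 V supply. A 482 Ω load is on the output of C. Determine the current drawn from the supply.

I_supply ≈ 2.90 A

After A: V = 415.00 × 1433/1916 = 310.38 V.
After B: V = 310.38 × 2072/1121 = 573.70 V.
After C: V = 573.70 × 1905/1436 = 761.07 V.
I_load = 761.07/482 = 1.5790 A, so P_out = 761.07 × 1.5790 = 1201.7 W.
All ideal ⇒ P_in = P_out, so I_supply = 1201.7/415 = 2.90 A.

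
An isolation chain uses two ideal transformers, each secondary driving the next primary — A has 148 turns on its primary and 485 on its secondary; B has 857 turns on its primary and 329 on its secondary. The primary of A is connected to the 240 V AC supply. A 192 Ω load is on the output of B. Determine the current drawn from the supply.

After A: V = 240.00 × 485/148 = 786.49 V.
After B: V = 786.49 × 329/857 = 301.93 V.
I_load = 301.93/192 = 1.5726 A, so P_out = 301.93 × 1.5726 = 474.80 W.
All ideal ⇒ P_in = P_out, so I_supply = 474.80/240 = 1.98 A.

I_supply ≈ 1.98 A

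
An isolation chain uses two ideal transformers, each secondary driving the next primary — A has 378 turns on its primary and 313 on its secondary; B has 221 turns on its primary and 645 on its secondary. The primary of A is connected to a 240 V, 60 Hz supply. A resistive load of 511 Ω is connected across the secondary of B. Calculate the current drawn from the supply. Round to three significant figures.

After A: V = 240.00 × 313/378 = 198.73 V.
After B: V = 198.73 × 645/221 = 580.00 V.
I_load = 580.00/511 = 1.1350 A, so P_out = 580.00 × 1.1350 = 658.33 W.
All ideal ⇒ P_in = P_out, so I_supply = 658.33/240 = 2.74 A.

I_supply ≈ 2.74 A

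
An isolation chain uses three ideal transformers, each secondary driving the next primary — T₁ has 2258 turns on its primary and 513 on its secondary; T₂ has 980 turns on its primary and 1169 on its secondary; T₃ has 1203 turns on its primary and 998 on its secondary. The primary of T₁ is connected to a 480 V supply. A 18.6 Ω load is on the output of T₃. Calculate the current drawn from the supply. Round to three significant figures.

After T₁: V = 480.00 × 513/2258 = 109.05 V.
After T₂: V = 109.05 × 1169/980 = 130.08 V.
After T₃: V = 130.08 × 998/1203 = 107.92 V.
I_load = 107.92/18.6 = 5.8020 A, so P_out = 107.92 × 5.8020 = 626.13 W.
All ideal ⇒ P_in = P_out, so I_supply = 626.13/480 = 1.30 A.

I_supply ≈ 1.30 A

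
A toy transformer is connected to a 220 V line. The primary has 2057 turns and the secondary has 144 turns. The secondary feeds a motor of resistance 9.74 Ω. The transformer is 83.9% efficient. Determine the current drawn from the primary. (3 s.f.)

V_s = 220 × 144/2057 = 15.401 V.
I_s = V_s/R = 15.401/9.74 = 1.5812 A.
P_out = V_s I_s = 15.401 × 1.5812 = 24.352 W.
P_in = P_out/η = 24.352/0.839 = 29.026 W.
I_p = P_in/V_p = 29.026/220 = 0.132 A.

I_p ≈ 0.132 A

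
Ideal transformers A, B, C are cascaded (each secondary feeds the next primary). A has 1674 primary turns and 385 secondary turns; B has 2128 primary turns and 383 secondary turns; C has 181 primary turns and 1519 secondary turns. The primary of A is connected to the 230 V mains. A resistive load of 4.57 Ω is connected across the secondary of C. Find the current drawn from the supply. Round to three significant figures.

After A: V = 230.00 × 385/1674 = 52.897 V.
After B: V = 52.897 × 383/2128 = 9.5205 V.
After C: V = 9.5205 × 1519/181 = 79.899 V.
I_load = 79.899/4.57 = 17.483 A, so P_out = 79.899 × 17.483 = 1396.9 W.
All ideal ⇒ P_in = P_out, so I_supply = 1396.9/230 = 6.07 A.

I_supply ≈ 6.07 A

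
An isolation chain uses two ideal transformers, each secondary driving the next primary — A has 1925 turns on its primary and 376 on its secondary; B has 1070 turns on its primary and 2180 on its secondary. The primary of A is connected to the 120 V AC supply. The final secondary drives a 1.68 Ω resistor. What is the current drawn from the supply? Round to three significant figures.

I_supply ≈ 11.3 A

After A: V = 120.00 × 376/1925 = 23.439 V.
After B: V = 23.439 × 2180/1070 = 47.754 V.
I_load = 47.754/1.68 = 28.425 A, so P_out = 47.754 × 28.425 = 1357.4 W.
All ideal ⇒ P_in = P_out, so I_supply = 1357.4/120 = 11.3 A.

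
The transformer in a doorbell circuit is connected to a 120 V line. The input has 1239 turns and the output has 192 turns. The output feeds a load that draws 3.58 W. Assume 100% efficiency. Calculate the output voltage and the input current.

V_out ≈ 18.6 V, I_in ≈ 0.0298 A

V_out = V_in × N_out/N_in = 120 × 192/1239 = 18.596 V.
I_out = P/V_out = 3.58/18.596 = 0.19252 A.
I_in = I_out × N_out/N_in = 0.19252 × 192/1239 = 0.0298 A.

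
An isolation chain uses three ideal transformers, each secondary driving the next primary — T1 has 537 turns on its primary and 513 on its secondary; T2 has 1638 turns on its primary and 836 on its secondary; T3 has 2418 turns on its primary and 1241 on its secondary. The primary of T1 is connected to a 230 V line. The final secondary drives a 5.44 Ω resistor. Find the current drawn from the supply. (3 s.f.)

After T1: V = 230.00 × 513/537 = 219.72 V.
After T2: V = 219.72 × 836/1638 = 112.14 V.
After T3: V = 112.14 × 1241/2418 = 57.554 V.
I_load = 57.554/5.44 = 10.580 A, so P_out = 57.554 × 10.580 = 608.92 W.
All ideal ⇒ P_in = P_out, so I_supply = 608.92/230 = 2.65 A.

I_supply ≈ 2.65 A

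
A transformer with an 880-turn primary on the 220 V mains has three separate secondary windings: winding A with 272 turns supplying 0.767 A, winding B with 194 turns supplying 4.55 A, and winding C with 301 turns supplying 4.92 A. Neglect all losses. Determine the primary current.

I_p ≈ 2.92 A

V_A = 220 × 272/880 = 68.000 V; V_B = 220 × 194/880 = 48.500 V; V_C = 220 × 301/880 = 75.250 V.
P_out = V_A I_A + V_B I_B + V_C I_C = 68.000×0.767 + 48.500×4.55 + 75.250×4.92 = 52.156 + 220.67 + 370.23 = 643.06 W.
Ideal ⇒ P_in = P_out, so I_p = P_out/V_p = 643.06/220 = 2.92 A.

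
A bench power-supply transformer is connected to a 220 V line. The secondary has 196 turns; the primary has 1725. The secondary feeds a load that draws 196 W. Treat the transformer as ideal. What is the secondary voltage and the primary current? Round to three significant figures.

V_s ≈ 25.0 V, I_p ≈ 0.891 A

V_s = V_p × N_s/N_p = 220 × 196/1725 = 24.997 V.
I_s = P/V_s = 196/24.997 = 7.8409 A.
I_p = I_s × N_s/N_p = 7.8409 × 196/1725 = 0.891 A.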